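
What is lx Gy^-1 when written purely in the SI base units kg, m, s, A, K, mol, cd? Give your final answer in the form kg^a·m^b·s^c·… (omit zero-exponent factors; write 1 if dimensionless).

lx = m⁻²·cd.
Gy = m²·s⁻².
So Gy⁻¹ = m⁻²·s².
Combining: lx·Gy⁻¹ = (m⁻²·cd) · (m⁻²·s²) = m⁻⁴·s²·cd.

m⁻⁴·s²·cd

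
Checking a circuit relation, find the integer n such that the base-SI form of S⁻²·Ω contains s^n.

S = kg⁻¹·m⁻²·s³·A².
So S⁻² = kg²·m⁴·s⁻⁶·A⁻⁴.
Ω = kg·m²·s⁻³·A⁻².
Combining: S⁻²·Ω = (kg²·m⁴·s⁻⁶·A⁻⁴) · (kg·m²·s⁻³·A⁻²) = kg³·m⁶·s⁻⁹·A⁻⁶.
The exponent of s is -9.

-9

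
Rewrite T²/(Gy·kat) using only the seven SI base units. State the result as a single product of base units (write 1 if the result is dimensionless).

Gy = J/kg (absorbed dose = energy per mass),
    = m²·s⁻².
So Gy⁻¹ = m⁻²·s².
kat = mol/s = s⁻¹·mol (catalytic activity).
So kat⁻¹ = s·mol⁻¹.
T = Wb/m² (flux density = flux per area),
    = kg·s⁻²·A⁻¹.
So T² = kg²·s⁻⁴·A⁻².
Combining: Gy⁻¹·kat⁻¹·T² = (m⁻²·s²) · (s·mol⁻¹) · (kg²·s⁻⁴·A⁻²) = kg²·m⁻²·s⁻¹·A⁻²·mol⁻¹.

kg²·m⁻²·s⁻¹·A⁻²·mol⁻¹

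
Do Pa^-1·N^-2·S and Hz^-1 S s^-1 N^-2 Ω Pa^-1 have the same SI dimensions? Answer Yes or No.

No

Left side:
  Pa = N/m² (pressure = force per area),
      = kg·m⁻¹·s⁻².
  So Pa⁻¹ = kg⁻¹·m·s².
  N = kg·m/s² = kg·m·s⁻² (force = mass × acceleration).
  So N⁻² = kg⁻²·m⁻²·s⁴.
  S = 1/Ω (conductance is reciprocal resistance),
      = kg⁻¹·m⁻²·s³·A².
  Combining: Pa⁻¹·N⁻²·S = (kg⁻¹·m·s²) · (kg⁻²·m⁻²·s⁴) · (kg⁻¹·m⁻²·s³·A²) = kg⁻⁴·m⁻³·s⁹·A².
Right side:
  Hz = s⁻¹.
  So Hz⁻¹ = s.
  S = kg⁻¹·m⁻²·s³·A².
  N = kg·m·s⁻².
  So N⁻² = kg⁻²·m⁻²·s⁴.
  Ω = kg·m²·s⁻³·A⁻².
  Pa = kg·m⁻¹·s⁻².
  So Pa⁻¹ = kg⁻¹·m·s².
  Combining: Hz⁻¹·S·s⁻¹·N⁻²·Ω·Pa⁻¹ = s · (kg⁻¹·m⁻²·s³·A²) · s⁻¹ · (kg⁻²·m⁻²·s⁴) · (kg·m²·s⁻³·A⁻²) · (kg⁻¹·m·s²) = kg⁻³·m⁻¹·s⁶.
Left is kg⁻⁴·m⁻³·s⁹·A²; right is kg⁻³·m⁻¹·s⁶ — different.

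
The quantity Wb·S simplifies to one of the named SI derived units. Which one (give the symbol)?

C

Wb = kg·m²·s⁻²·A⁻¹.
S = kg⁻¹·m⁻²·s³·A².
Combining: Wb·S = (kg·m²·s⁻²·A⁻¹) · (kg⁻¹·m⁻²·s³·A²) = s·A.
s·A is the base-SI form of the coulomb.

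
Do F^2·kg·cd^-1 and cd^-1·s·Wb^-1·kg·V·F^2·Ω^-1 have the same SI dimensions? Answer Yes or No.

No

Left side:
  F = C/V (capacitance = charge per voltage),
      = A·s/(kg·m²·s⁻³·A⁻¹) (substituting C and V),
      = kg⁻¹·m⁻²·s⁴·A².
  So F² = kg⁻²·m⁻⁴·s⁸·A⁴.
  Combining: F²·kg·cd⁻¹ = (kg⁻²·m⁻⁴·s⁸·A⁴) · kg · cd⁻¹ = kg⁻¹·m⁻⁴·s⁸·A⁴·cd⁻¹.
Right side:
  Wb = V·s (flux: a volt is a weber per second),
      = kg·m²·s⁻²·A⁻¹.
  So Wb⁻¹ = kg⁻¹·m⁻²·s²·A.
  V = W/A (potential = power per current),
      = kg·m²·s⁻³·A⁻¹.
  F = C/V (capacitance = charge per voltage),
      = A·s/(kg·m²·s⁻³·A⁻¹) (substituting C and V),
      = kg⁻¹·m⁻²·s⁴·A².
  So F² = kg⁻²·m⁻⁴·s⁸·A⁴.
  Ω = V/A (resistance = voltage per current),
      = kg·m²·s⁻³·A⁻².
  So Ω⁻¹ = kg⁻¹·m⁻²·s³·A².
  Combining: cd⁻¹·s·Wb⁻¹·kg·V·F²·Ω⁻¹ = cd⁻¹ · s · (kg⁻¹·m⁻²·s²·A) · kg · (kg·m²·s⁻³·A⁻¹) · (kg⁻²·m⁻⁴·s⁸·A⁴) · (kg⁻¹·m⁻²·s³·A²) = kg⁻²·m⁻⁶·s¹¹·A⁶·cd⁻¹.
Left is kg⁻¹·m⁻⁴·s⁸·A⁴·cd⁻¹; right is kg⁻²·m⁻⁶·s¹¹·A⁶·cd⁻¹ — different.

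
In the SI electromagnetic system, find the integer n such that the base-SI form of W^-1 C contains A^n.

1

W = J/s (power = energy per time),
    = kg·m²·s⁻³.
So W⁻¹ = kg⁻¹·m⁻²·s³.
C = A·s = s·A (charge = current × time).
Combining: W⁻¹·C = (kg⁻¹·m⁻²·s³) · (s·A) = kg⁻¹·m⁻²·s⁴·A.
The exponent of A is 1.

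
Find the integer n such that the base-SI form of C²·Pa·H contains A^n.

C = s·A.
So C² = s²·A².
Pa = kg·m⁻¹·s⁻².
H = kg·m²·s⁻²·A⁻².
Combining: C²·Pa·H = (s²·A²) · (kg·m⁻¹·s⁻²) · (kg·m²·s⁻²·A⁻²) = kg²·m·s⁻².
The exponent of A is 0.

0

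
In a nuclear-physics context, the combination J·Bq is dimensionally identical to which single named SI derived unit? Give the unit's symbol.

J = kg·m²·s⁻².
Bq = s⁻¹.
Combining: J·Bq = (kg·m²·s⁻²) · s⁻¹ = kg·m²·s⁻³.
kg·m²·s⁻³ is the base-SI form of the watt.

W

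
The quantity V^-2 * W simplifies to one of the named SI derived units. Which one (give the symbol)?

S

V = W/A (potential = power per current),
    = kg·m²·s⁻³·A⁻¹.
So V⁻² = kg⁻²·m⁻⁴·s⁶·A².
W = J/s (power = energy per time),
    = kg·m²·s⁻³.
Combining: V⁻²·W = (kg⁻²·m⁻⁴·s⁶·A²) · (kg·m²·s⁻³) = kg⁻¹·m⁻²·s³·A².
kg⁻¹·m⁻²·s³·A² is the base-SI form of the siemens.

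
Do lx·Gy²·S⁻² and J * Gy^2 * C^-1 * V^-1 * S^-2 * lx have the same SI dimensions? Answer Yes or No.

Left side:
  lx = lm/m² (illuminance = luminous flux per area),
      = m⁻²·cd.
  Gy = J/kg (absorbed dose = energy per mass),
      = m²·s⁻².
  So Gy² = m⁴·s⁻⁴.
  S = 1/Ω (conductance is reciprocal resistance),
      = kg⁻¹·m⁻²·s³·A².
  So S⁻² = kg²·m⁴·s⁻⁶·A⁻⁴.
  Combining: lx·Gy²·S⁻² = (m⁻²·cd) · (m⁴·s⁻⁴) · (kg²·m⁴·s⁻⁶·A⁻⁴) = kg²·m⁶·s⁻¹⁰·A⁻⁴·cd.
Right side:
  J = N·m (work = force × distance),
      = kg·m²·s⁻².
  Gy = J/kg (absorbed dose = energy per mass),
      = m²·s⁻².
  So Gy² = m⁴·s⁻⁴.
  C = A·s = s·A (charge = current × time).
  So C⁻¹ = s⁻¹·A⁻¹.
  V = W/A (potential = power per current),
      = kg·m²·s⁻³·A⁻¹.
  So V⁻¹ = kg⁻¹·m⁻²·s³·A.
  S = 1/Ω (conductance is reciprocal resistance),
      = kg⁻¹·m⁻²·s³·A².
  So S⁻² = kg²·m⁴·s⁻⁶·A⁻⁴.
  lx = lm/m² (illuminance = luminous flux per area),
      = m⁻²·cd.
  Combining: J·Gy²·C⁻¹·V⁻¹·S⁻²·lx = (kg·m²·s⁻²) · (m⁴·s⁻⁴) · (s⁻¹·A⁻¹) · (kg⁻¹·m⁻²·s³·A) · (kg²·m⁴·s⁻⁶·A⁻⁴) · (m⁻²·cd) = kg²·m⁶·s⁻¹⁰·A⁻⁴·cd.
Both reduce to kg²·m⁶·s⁻¹⁰·A⁻⁴·cd.

Yes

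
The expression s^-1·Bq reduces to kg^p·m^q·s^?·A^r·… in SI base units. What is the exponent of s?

Bq = 1/s = s⁻¹ (activity is decays per second).
Combining: s⁻¹·Bq = s⁻¹ · s⁻¹ = s⁻².
The exponent of s is -2.

-2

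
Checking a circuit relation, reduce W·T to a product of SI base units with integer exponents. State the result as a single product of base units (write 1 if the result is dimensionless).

W = J/s (power = energy per time),
    = kg·m²·s⁻³.
T = Wb/m² (flux density = flux per area),
    = kg·s⁻²·A⁻¹.
Combining: W·T = (kg·m²·s⁻³) · (kg·s⁻²·A⁻¹) = kg²·m²·s⁻⁵·A⁻¹.

kg²·m²·s⁻⁵·A⁻¹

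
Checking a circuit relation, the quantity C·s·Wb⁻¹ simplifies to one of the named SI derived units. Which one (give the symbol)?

C = s·A.
Wb = kg·m²·s⁻²·A⁻¹.
So Wb⁻¹ = kg⁻¹·m⁻²·s²·A.
Combining: C·s·Wb⁻¹ = (s·A) · s · (kg⁻¹·m⁻²·s²·A) = kg⁻¹·m⁻²·s⁴·A².
kg⁻¹·m⁻²·s⁴·A² is the base-SI form of the farad.

F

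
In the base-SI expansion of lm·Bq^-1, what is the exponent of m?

lm = cd·sr = cd (luminous flux; sr is dimensionless).
Bq = 1/s = s⁻¹ (activity is decays per second).
So Bq⁻¹ = s.
Combining: lm·Bq⁻¹ = cd · s = s·cd.
The exponent of m is 0.

0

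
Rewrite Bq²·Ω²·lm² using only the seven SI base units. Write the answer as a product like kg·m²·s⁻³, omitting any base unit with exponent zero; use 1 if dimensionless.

kg²·m⁴·s⁻⁸·A⁻⁴·cd²

Bq = 1/s = s⁻¹ (activity is decays per second).
So Bq² = s⁻².
Ω = V/A (resistance = voltage per current),
    = kg·m²·s⁻³·A⁻².
So Ω² = kg²·m⁴·s⁻⁶·A⁻⁴.
lm = cd·sr = cd (luminous flux; sr is dimensionless).
So lm² = cd².
Combining: Bq²·Ω²·lm² = s⁻² · (kg²·m⁴·s⁻⁶·A⁻⁴) · cd² = kg²·m⁴·s⁻⁸·A⁻⁴·cd².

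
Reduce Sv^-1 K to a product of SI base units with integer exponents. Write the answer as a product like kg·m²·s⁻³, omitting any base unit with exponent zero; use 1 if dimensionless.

m⁻²·s²·K

Sv = m²·s⁻².
So Sv⁻¹ = m⁻²·s².
Combining: Sv⁻¹·K = (m⁻²·s²) · K = m⁻²·s²·K.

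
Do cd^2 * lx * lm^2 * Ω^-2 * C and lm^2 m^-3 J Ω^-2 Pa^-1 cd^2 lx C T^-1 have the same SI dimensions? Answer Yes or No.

No

Left side:
  lx = m⁻²·cd.
  lm = cd.
  So lm² = cd².
  Ω = kg·m²·s⁻³·A⁻².
  So Ω⁻² = kg⁻²·m⁻⁴·s⁶·A⁴.
  C = s·A.
  Combining: cd²·lx·lm²·Ω⁻²·C = cd² · (m⁻²·cd) · cd² · (kg⁻²·m⁻⁴·s⁶·A⁴) · (s·A) = kg⁻²·m⁻⁶·s⁷·A⁵·cd⁵.
Right side:
  lm = cd·sr = cd (luminous flux; sr is dimensionless).
  So lm² = cd².
  J = N·m (work = force × distance),
      = kg·m²·s⁻².
  Ω = V/A (resistance = voltage per current),
      = kg·m²·s⁻³·A⁻².
  So Ω⁻² = kg⁻²·m⁻⁴·s⁶·A⁴.
  Pa = N/m² (pressure = force per area),
      = kg·m⁻¹·s⁻².
  So Pa⁻¹ = kg⁻¹·m·s².
  lx = lm/m² (illuminance = luminous flux per area),
      = m⁻²·cd.
  C = A·s = s·A (charge = current × time).
  T = Wb/m² (flux density = flux per area),
      = kg·s⁻²·A⁻¹.
  So T⁻¹ = kg⁻¹·s²·A.
  Combining: lm²·m⁻³·J·Ω⁻²·Pa⁻¹·cd²·lx·C·T⁻¹ = cd² · m⁻³ · (kg·m²·s⁻²) · (kg⁻²·m⁻⁴·s⁶·A⁴) · (kg⁻¹·m·s²) · cd² · (m⁻²·cd) · (s·A) · (kg⁻¹·s²·A) = kg⁻³·m⁻⁶·s⁹·A⁶·cd⁵.
Left is kg⁻²·m⁻⁶·s⁷·A⁵·cd⁵; right is kg⁻³·m⁻⁶·s⁹·A⁶·cd⁵ — different.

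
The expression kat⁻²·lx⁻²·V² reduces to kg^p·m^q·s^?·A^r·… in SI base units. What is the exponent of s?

kat = mol/s = s⁻¹·mol (catalytic activity).
So kat⁻² = s²·mol⁻².
lx = lm/m² (illuminance = luminous flux per area),
    = m⁻²·cd.
So lx⁻² = m⁴·cd⁻².
V = W/A (potential = power per current),
    = kg·m²·s⁻³·A⁻¹.
So V² = kg²·m⁴·s⁻⁶·A⁻².
Combining: kat⁻²·lx⁻²·V² = (s²·mol⁻²) · (m⁴·cd⁻²) · (kg²·m⁴·s⁻⁶·A⁻²) = kg²·m⁸·s⁻⁴·A⁻²·mol⁻²·cd⁻².
The exponent of s is -4.

-4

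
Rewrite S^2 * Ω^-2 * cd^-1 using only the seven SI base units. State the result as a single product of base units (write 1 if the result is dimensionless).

S = 1/Ω (conductance is reciprocal resistance),
    = kg⁻¹·m⁻²·s³·A².
So S² = kg⁻²·m⁻⁴·s⁶·A⁴.
Ω = V/A (resistance = voltage per current),
    = kg·m²·s⁻³·A⁻².
So Ω⁻² = kg⁻²·m⁻⁴·s⁶·A⁴.
Combining: S²·Ω⁻²·cd⁻¹ = (kg⁻²·m⁻⁴·s⁶·A⁴) · (kg⁻²·m⁻⁴·s⁶·A⁴) · cd⁻¹ = kg⁻⁴·m⁻⁸·s¹²·A⁸·cd⁻¹.

kg⁻⁴·m⁻⁸·s¹²·A⁸·cd⁻¹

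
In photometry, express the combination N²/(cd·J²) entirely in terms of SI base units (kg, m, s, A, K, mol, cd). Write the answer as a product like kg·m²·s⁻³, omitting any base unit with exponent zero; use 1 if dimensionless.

m⁻²·cd⁻¹

N = kg·m/s² = kg·m·s⁻² (force = mass × acceleration).
So N² = kg²·m²·s⁻⁴.
J = N·m (work = force × distance),
    = kg·m²·s⁻².
So J⁻² = kg⁻²·m⁻⁴·s⁴.
Combining: cd⁻¹·N²·J⁻² = cd⁻¹ · (kg²·m²·s⁻⁴) · (kg⁻²·m⁻⁴·s⁴) = m⁻²·cd⁻¹.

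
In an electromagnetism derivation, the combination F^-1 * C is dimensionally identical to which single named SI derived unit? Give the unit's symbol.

F = C/V (capacitance = charge per voltage),
    = A·s/(kg·m²·s⁻³·A⁻¹) (substituting C and V),
    = kg⁻¹·m⁻²·s⁴·A².
So F⁻¹ = kg·m²·s⁻⁴·A⁻².
C = A·s = s·A (charge = current × time).
Combining: F⁻¹·C = (kg·m²·s⁻⁴·A⁻²) · (s·A) = kg·m²·s⁻³·A⁻¹.
kg·m²·s⁻³·A⁻¹ is the base-SI form of the volt.

V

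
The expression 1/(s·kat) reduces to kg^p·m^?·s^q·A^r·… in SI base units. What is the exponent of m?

kat = mol/s = s⁻¹·mol (catalytic activity).
So kat⁻¹ = s·mol⁻¹.
Combining: s⁻¹·kat⁻¹ = s⁻¹ · (s·mol⁻¹) = mol⁻¹.
The exponent of m is 0.

0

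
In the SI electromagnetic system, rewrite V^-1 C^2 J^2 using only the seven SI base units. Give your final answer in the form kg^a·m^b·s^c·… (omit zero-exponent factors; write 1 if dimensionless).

V = W/A (potential = power per current),
    = kg·m²·s⁻³·A⁻¹.
So V⁻¹ = kg⁻¹·m⁻²·s³·A.
C = A·s = s·A (charge = current × time).
So C² = s²·A².
J = N·m (work = force × distance),
    = kg·m²·s⁻².
So J² = kg²·m⁴·s⁻⁴.
Combining: V⁻¹·C²·J² = (kg⁻¹·m⁻²·s³·A) · (s²·A²) · (kg²·m⁴·s⁻⁴) = kg·m²·s·A³.

kg·m²·s·A³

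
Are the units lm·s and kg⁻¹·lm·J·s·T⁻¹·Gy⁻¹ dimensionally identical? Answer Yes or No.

Left side:
  lm = cd·sr = cd (luminous flux; sr is dimensionless).
  Combining: lm·s = cd · s = s·cd.
Right side:
  lm = cd.
  J = kg·m²·s⁻².
  T = kg·s⁻²·A⁻¹.
  So T⁻¹ = kg⁻¹·s²·A.
  Gy = m²·s⁻².
  So Gy⁻¹ = m⁻²·s².
  Combining: kg⁻¹·lm·J·s·T⁻¹·Gy⁻¹ = kg⁻¹ · cd · (kg·m²·s⁻²) · s · (kg⁻¹·s²·A) · (m⁻²·s²) = kg⁻¹·s³·A·cd.
Left is s·cd; right is kg⁻¹·s³·A·cd — different.

No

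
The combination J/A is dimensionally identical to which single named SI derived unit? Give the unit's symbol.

Wb

J = N·m (work = force × distance),
    = kg·m²·s⁻².
Combining: A⁻¹·J = A⁻¹ · (kg·m²·s⁻²) = kg·m²·s⁻²·A⁻¹.
kg·m²·s⁻²·A⁻¹ is the base-SI form of the weber.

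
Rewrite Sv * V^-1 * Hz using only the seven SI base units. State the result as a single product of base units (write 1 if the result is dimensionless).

kg⁻¹·A

Sv = J/kg (equivalent dose = energy per mass),
    = m²·s⁻².
V = W/A (potential = power per current),
    = kg·m²·s⁻³·A⁻¹.
So V⁻¹ = kg⁻¹·m⁻²·s³·A.
Hz = 1/s = s⁻¹ (frequency is cycles per second).
Combining: Sv·V⁻¹·Hz = (m²·s⁻²) · (kg⁻¹·m⁻²·s³·A) · s⁻¹ = kg⁻¹·A.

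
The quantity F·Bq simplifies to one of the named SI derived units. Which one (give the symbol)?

S

F = kg⁻¹·m⁻²·s⁴·A².
Bq = s⁻¹.
Combining: F·Bq = (kg⁻¹·m⁻²·s⁴·A²) · s⁻¹ = kg⁻¹·m⁻²·s³·A².
kg⁻¹·m⁻²·s³·A² is the base-SI form of the siemens.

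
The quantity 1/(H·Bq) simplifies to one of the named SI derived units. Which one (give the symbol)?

S

H = Wb/A (inductance = flux per current),
    = kg·m²·s⁻²·A⁻².
So H⁻¹ = kg⁻¹·m⁻²·s²·A².
Bq = 1/s = s⁻¹ (activity is decays per second).
So Bq⁻¹ = s.
Combining: H⁻¹·Bq⁻¹ = (kg⁻¹·m⁻²·s²·A²) · s = kg⁻¹·m⁻²·s³·A².
kg⁻¹·m⁻²·s³·A² is the base-SI form of the siemens.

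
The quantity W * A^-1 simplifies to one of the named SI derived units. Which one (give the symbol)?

W = J/s (power = energy per time),
    = kg·m²·s⁻³.
Combining: W·A⁻¹ = (kg·m²·s⁻³) · A⁻¹ = kg·m²·s⁻³·A⁻¹.
kg·m²·s⁻³·A⁻¹ is the base-SI form of the volt.

V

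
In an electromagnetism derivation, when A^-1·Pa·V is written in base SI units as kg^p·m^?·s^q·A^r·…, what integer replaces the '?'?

Pa = N/m² (pressure = force per area),
    = kg·m⁻¹·s⁻².
V = W/A (potential = power per current),
    = kg·m²·s⁻³·A⁻¹.
Combining: A⁻¹·Pa·V = A⁻¹ · (kg·m⁻¹·s⁻²) · (kg·m²·s⁻³·A⁻¹) = kg²·m·s⁻⁵·A⁻².
The exponent of m is 1.

1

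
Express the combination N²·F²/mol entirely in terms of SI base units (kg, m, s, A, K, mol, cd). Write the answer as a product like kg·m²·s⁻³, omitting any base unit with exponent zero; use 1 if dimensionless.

m⁻²·s⁴·A⁴·mol⁻¹

N = kg·m/s² = kg·m·s⁻² (force = mass × acceleration).
So N² = kg²·m²·s⁻⁴.
F = C/V (capacitance = charge per voltage),
    = A·s/(kg·m²·s⁻³·A⁻¹) (substituting C and V),
    = kg⁻¹·m⁻²·s⁴·A².
So F² = kg⁻²·m⁻⁴·s⁸·A⁴.
Combining: N²·mol⁻¹·F² = (kg²·m²·s⁻⁴) · mol⁻¹ · (kg⁻²·m⁻⁴·s⁸·A⁴) = m⁻²·s⁴·A⁴·mol⁻¹.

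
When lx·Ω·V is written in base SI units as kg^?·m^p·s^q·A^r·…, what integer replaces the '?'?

2

lx = m⁻²·cd.
Ω = kg·m²·s⁻³·A⁻².
V = kg·m²·s⁻³·A⁻¹.
Combining: lx·Ω·V = (m⁻²·cd) · (kg·m²·s⁻³·A⁻²) · (kg·m²·s⁻³·A⁻¹) = kg²·m²·s⁻⁶·A⁻³·cd.
The exponent of kg is 2.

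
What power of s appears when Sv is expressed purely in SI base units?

Sv = m²·s⁻².
The exponent of s is -2.

-2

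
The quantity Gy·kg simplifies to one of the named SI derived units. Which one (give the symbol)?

Gy = m²·s⁻².
Combining: Gy·kg = (m²·s⁻²) · kg = kg·m²·s⁻².
kg·m²·s⁻² is the base-SI form of the joule.

J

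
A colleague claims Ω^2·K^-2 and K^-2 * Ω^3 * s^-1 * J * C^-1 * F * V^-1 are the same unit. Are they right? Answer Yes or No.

Yes

Left side:
  Ω = kg·m²·s⁻³·A⁻².
  So Ω² = kg²·m⁴·s⁻⁶·A⁻⁴.
  Combining: Ω²·K⁻² = (kg²·m⁴·s⁻⁶·A⁻⁴) · K⁻² = kg²·m⁴·s⁻⁶·A⁻⁴·K⁻².
Right side:
  Ω = V/A (resistance = voltage per current),
      = kg·m²·s⁻³·A⁻².
  So Ω³ = kg³·m⁶·s⁻⁹·A⁻⁶.
  J = N·m (work = force × distance),
      = kg·m²·s⁻².
  C = A·s = s·A (charge = current × time).
  So C⁻¹ = s⁻¹·A⁻¹.
  F = C/V (capacitance = charge per voltage),
      = A·s/(kg·m²·s⁻³·A⁻¹) (substituting C and V),
      = kg⁻¹·m⁻²·s⁴·A².
  V = W/A (potential = power per current),
      = kg·m²·s⁻³·A⁻¹.
  So V⁻¹ = kg⁻¹·m⁻²·s³·A.
  Combining: K⁻²·Ω³·s⁻¹·J·C⁻¹·F·V⁻¹ = K⁻² · (kg³·m⁶·s⁻⁹·A⁻⁶) · s⁻¹ · (kg·m²·s⁻²) · (s⁻¹·A⁻¹) · (kg⁻¹·m⁻²·s⁴·A²) · (kg⁻¹·m⁻²·s³·A) = kg²·m⁴·s⁻⁶·A⁻⁴·K⁻².
Both reduce to kg²·m⁴·s⁻⁶·A⁻⁴·K⁻².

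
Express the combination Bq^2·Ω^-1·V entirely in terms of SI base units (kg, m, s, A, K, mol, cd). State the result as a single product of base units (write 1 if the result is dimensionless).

s⁻²·A

Bq = 1/s = s⁻¹ (activity is decays per second).
So Bq² = s⁻².
Ω = V/A (resistance = voltage per current),
    = kg·m²·s⁻³·A⁻².
So Ω⁻¹ = kg⁻¹·m⁻²·s³·A².
V = W/A (potential = power per current),
    = kg·m²·s⁻³·A⁻¹.
Combining: Bq²·Ω⁻¹·V = s⁻² · (kg⁻¹·m⁻²·s³·A²) · (kg·m²·s⁻³·A⁻¹) = s⁻²·A.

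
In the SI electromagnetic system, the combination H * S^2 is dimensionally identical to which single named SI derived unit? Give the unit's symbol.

H = kg·m²·s⁻²·A⁻².
S = kg⁻¹·m⁻²·s³·A².
So S² = kg⁻²·m⁻⁴·s⁶·A⁴.
Combining: H·S² = (kg·m²·s⁻²·A⁻²) · (kg⁻²·m⁻⁴·s⁶·A⁴) = kg⁻¹·m⁻²·s⁴·A².
kg⁻¹·m⁻²·s⁴·A² is the base-SI form of the farad.

F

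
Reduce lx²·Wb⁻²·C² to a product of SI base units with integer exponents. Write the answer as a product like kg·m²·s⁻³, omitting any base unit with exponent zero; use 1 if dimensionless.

lx = lm/m² (illuminance = luminous flux per area),
    = m⁻²·cd.
So lx² = m⁻⁴·cd².
Wb = V·s (flux: a volt is a weber per second),
    = kg·m²·s⁻²·A⁻¹.
So Wb⁻² = kg⁻²·m⁻⁴·s⁴·A².
C = A·s = s·A (charge = current × time).
So C² = s²·A².
Combining: lx²·Wb⁻²·C² = (m⁻⁴·cd²) · (kg⁻²·m⁻⁴·s⁴·A²) · (s²·A²) = kg⁻²·m⁻⁸·s⁶·A⁴·cd².

kg⁻²·m⁻⁸·s⁶·A⁴·cd²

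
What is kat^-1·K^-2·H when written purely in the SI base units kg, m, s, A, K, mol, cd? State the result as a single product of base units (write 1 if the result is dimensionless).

kat = mol/s = s⁻¹·mol (catalytic activity).
So kat⁻¹ = s·mol⁻¹.
H = Wb/A (inductance = flux per current),
    = kg·m²·s⁻²·A⁻².
Combining: kat⁻¹·K⁻²·H = (s·mol⁻¹) · K⁻² · (kg·m²·s⁻²·A⁻²) = kg·m²·s⁻¹·A⁻²·K⁻²·mol⁻¹.

kg·m²·s⁻¹·A⁻²·K⁻²·mol⁻¹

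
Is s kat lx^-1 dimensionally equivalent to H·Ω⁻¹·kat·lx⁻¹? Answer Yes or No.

Yes

Left side:
  kat = mol/s = s⁻¹·mol (catalytic activity).
  lx = lm/m² (illuminance = luminous flux per area),
      = m⁻²·cd.
  So lx⁻¹ = m²·cd⁻¹.
  Combining: s·kat·lx⁻¹ = s · (s⁻¹·mol) · (m²·cd⁻¹) = m²·mol·cd⁻¹.
Right side:
  H = Wb/A (inductance = flux per current),
      = kg·m²·s⁻²·A⁻².
  Ω = V/A (resistance = voltage per current),
      = kg·m²·s⁻³·A⁻².
  So Ω⁻¹ = kg⁻¹·m⁻²·s³·A².
  kat = mol/s = s⁻¹·mol (catalytic activity).
  lx = lm/m² (illuminance = luminous flux per area),
      = m⁻²·cd.
  So lx⁻¹ = m²·cd⁻¹.
  Combining: H·Ω⁻¹·kat·lx⁻¹ = (kg·m²·s⁻²·A⁻²) · (kg⁻¹·m⁻²·s³·A²) · (s⁻¹·mol) · (m²·cd⁻¹) = m²·mol·cd⁻¹.
Both reduce to m²·mol·cd⁻¹.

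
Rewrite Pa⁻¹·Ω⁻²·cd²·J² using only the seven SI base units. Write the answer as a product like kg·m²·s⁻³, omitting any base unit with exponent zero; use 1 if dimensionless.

Pa = kg·m⁻¹·s⁻².
So Pa⁻¹ = kg⁻¹·m·s².
Ω = kg·m²·s⁻³·A⁻².
So Ω⁻² = kg⁻²·m⁻⁴·s⁶·A⁴.
J = kg·m²·s⁻².
So J² = kg²·m⁴·s⁻⁴.
Combining: Pa⁻¹·Ω⁻²·cd²·J² = (kg⁻¹·m·s²) · (kg⁻²·m⁻⁴·s⁶·A⁴) · cd² · (kg²·m⁴·s⁻⁴) = kg⁻¹·m·s⁴·A⁴·cd².

kg⁻¹·m·s⁴·A⁴·cd²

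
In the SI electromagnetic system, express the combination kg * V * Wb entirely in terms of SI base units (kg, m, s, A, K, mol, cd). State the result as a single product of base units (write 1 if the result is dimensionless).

V = W/A (potential = power per current),
    = kg·m²·s⁻³·A⁻¹.
Wb = V·s (flux: a volt is a weber per second),
    = kg·m²·s⁻²·A⁻¹.
Combining: kg·V·Wb = kg · (kg·m²·s⁻³·A⁻¹) · (kg·m²·s⁻²·A⁻¹) = kg³·m⁴·s⁻⁵·A⁻².

kg³·m⁴·s⁻⁵·A⁻²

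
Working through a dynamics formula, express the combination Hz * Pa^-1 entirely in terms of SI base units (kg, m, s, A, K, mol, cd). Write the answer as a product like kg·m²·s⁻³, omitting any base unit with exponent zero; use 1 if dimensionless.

kg⁻¹·m·s

Hz = s⁻¹.
Pa = kg·m⁻¹·s⁻².
So Pa⁻¹ = kg⁻¹·m·s².
Combining: Hz·Pa⁻¹ = s⁻¹ · (kg⁻¹·m·s²) = kg⁻¹·m·s.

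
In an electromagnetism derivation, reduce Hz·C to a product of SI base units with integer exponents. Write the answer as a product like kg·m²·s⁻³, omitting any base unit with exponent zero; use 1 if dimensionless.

Hz = 1/s = s⁻¹ (frequency is cycles per second).
C = A·s = s·A (charge = current × time).
Combining: Hz·C = s⁻¹ · (s·A) = A.

A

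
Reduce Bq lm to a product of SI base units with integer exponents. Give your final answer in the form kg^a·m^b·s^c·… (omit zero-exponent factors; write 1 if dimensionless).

Bq = 1/s = s⁻¹ (activity is decays per second).
lm = cd·sr = cd (luminous flux; sr is dimensionless).
Combining: Bq·lm = s⁻¹ · cd = s⁻¹·cd.

s⁻¹·cd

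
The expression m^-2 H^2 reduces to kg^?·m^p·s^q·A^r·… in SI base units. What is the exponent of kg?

2

H = kg·m²·s⁻²·A⁻².
So H² = kg²·m⁴·s⁻⁴·A⁻⁴.
Combining: m⁻²·H² = m⁻² · (kg²·m⁴·s⁻⁴·A⁻⁴) = kg²·m²·s⁻⁴·A⁻⁴.
The exponent of kg is 2.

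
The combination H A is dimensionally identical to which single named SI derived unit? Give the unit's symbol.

H = Wb/A (inductance = flux per current),
    = kg·m²·s⁻²·A⁻².
Combining: H·A = (kg·m²·s⁻²·A⁻²) · A = kg·m²·s⁻²·A⁻¹.
kg·m²·s⁻²·A⁻¹ is the base-SI form of the weber.

Wb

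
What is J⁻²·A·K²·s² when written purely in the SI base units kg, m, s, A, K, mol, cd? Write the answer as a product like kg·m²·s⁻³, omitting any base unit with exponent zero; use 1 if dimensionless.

J = N·m (work = force × distance),
    = kg·m²·s⁻².
So J⁻² = kg⁻²·m⁻⁴·s⁴.
Combining: J⁻²·A·K²·s² = (kg⁻²·m⁻⁴·s⁴) · A · K² · s² = kg⁻²·m⁻⁴·s⁶·A·K².

kg⁻²·m⁻⁴·s⁶·A·K²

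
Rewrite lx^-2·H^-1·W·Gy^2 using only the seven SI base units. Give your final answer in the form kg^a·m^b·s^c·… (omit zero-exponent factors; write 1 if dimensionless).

m⁸·s⁻⁵·A²·cd⁻²

lx = m⁻²·cd.
So lx⁻² = m⁴·cd⁻².
H = kg·m²·s⁻²·A⁻².
So H⁻¹ = kg⁻¹·m⁻²·s²·A².
W = kg·m²·s⁻³.
Gy = m²·s⁻².
So Gy² = m⁴·s⁻⁴.
Combining: lx⁻²·H⁻¹·W·Gy² = (m⁴·cd⁻²) · (kg⁻¹·m⁻²·s²·A²) · (kg·m²·s⁻³) · (m⁴·s⁻⁴) = m⁸·s⁻⁵·A²·cd⁻².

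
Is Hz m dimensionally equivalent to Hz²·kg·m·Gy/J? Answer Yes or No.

No

Left side:
  Hz = 1/s = s⁻¹ (frequency is cycles per second).
  Combining: Hz·m = s⁻¹ · m = m·s⁻¹.
Right side:
  Hz = s⁻¹.
  So Hz² = s⁻².
  Gy = m²·s⁻².
  J = kg·m²·s⁻².
  So J⁻¹ = kg⁻¹·m⁻²·s².
  Combining: Hz²·kg·m·Gy·J⁻¹ = s⁻² · kg · m · (m²·s⁻²) · (kg⁻¹·m⁻²·s²) = m·s⁻².
Left is m·s⁻¹; right is m·s⁻² — different.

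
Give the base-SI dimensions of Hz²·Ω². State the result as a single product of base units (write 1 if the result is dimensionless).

Hz = 1/s = s⁻¹ (frequency is cycles per second).
So Hz² = s⁻².
Ω = V/A (resistance = voltage per current),
    = kg·m²·s⁻³·A⁻².
So Ω² = kg²·m⁴·s⁻⁶·A⁻⁴.
Combining: Hz²·Ω² = s⁻² · (kg²·m⁴·s⁻⁶·A⁻⁴) = kg²·m⁴·s⁻⁸·A⁻⁴.

kg²·m⁴·s⁻⁸·A⁻⁴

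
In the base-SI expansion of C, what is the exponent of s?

1

C = A·s = s·A (charge = current × time).
The exponent of s is 1.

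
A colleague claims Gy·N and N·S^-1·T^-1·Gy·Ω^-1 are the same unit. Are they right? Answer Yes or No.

Left side:
  Gy = J/kg (absorbed dose = energy per mass),
      = m²·s⁻².
  N = kg·m/s² = kg·m·s⁻² (force = mass × acceleration).
  Combining: Gy·N = (m²·s⁻²) · (kg·m·s⁻²) = kg·m³·s⁻⁴.
Right side:
  N = kg·m/s² = kg·m·s⁻² (force = mass × acceleration).
  S = 1/Ω (conductance is reciprocal resistance),
      = kg⁻¹·m⁻²·s³·A².
  So S⁻¹ = kg·m²·s⁻³·A⁻².
  T = Wb/m² (flux density = flux per area),
      = kg·s⁻²·A⁻¹.
  So T⁻¹ = kg⁻¹·s²·A.
  Gy = J/kg (absorbed dose = energy per mass),
      = m²·s⁻².
  Ω = V/A (resistance = voltage per current),
      = kg·m²·s⁻³·A⁻².
  So Ω⁻¹ = kg⁻¹·m⁻²·s³·A².
  Combining: N·S⁻¹·T⁻¹·Gy·Ω⁻¹ = (kg·m·s⁻²) · (kg·m²·s⁻³·A⁻²) · (kg⁻¹·s²·A) · (m²·s⁻²) · (kg⁻¹·m⁻²·s³·A²) = m³·s⁻²·A.
Left is kg·m³·s⁻⁴; right is m³·s⁻²·A — different.

No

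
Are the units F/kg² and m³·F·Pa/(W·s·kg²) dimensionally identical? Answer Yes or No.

Yes

Left side:
  F = C/V (capacitance = charge per voltage),
      = A·s/(kg·m²·s⁻³·A⁻¹) (substituting C and V),
      = kg⁻¹·m⁻²·s⁴·A².
  Combining: F·kg⁻² = (kg⁻¹·m⁻²·s⁴·A²) · kg⁻² = kg⁻³·m⁻²·s⁴·A².
Right side:
  W = J/s (power = energy per time),
      = kg·m²·s⁻³.
  So W⁻¹ = kg⁻¹·m⁻²·s³.
  F = C/V (capacitance = charge per voltage),
      = A·s/(kg·m²·s⁻³·A⁻¹) (substituting C and V),
      = kg⁻¹·m⁻²·s⁴·A².
  Pa = N/m² (pressure = force per area),
      = kg·m⁻¹·s⁻².
  Combining: W⁻¹·m³·s⁻¹·F·kg⁻²·Pa = (kg⁻¹·m⁻²·s³) · m³ · s⁻¹ · (kg⁻¹·m⁻²·s⁴·A²) · kg⁻² · (kg·m⁻¹·s⁻²) = kg⁻³·m⁻²·s⁴·A².
Both reduce to kg⁻³·m⁻²·s⁴·A².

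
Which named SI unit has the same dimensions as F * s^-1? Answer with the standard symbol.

F = kg⁻¹·m⁻²·s⁴·A².
Combining: F·s⁻¹ = (kg⁻¹·m⁻²·s⁴·A²) · s⁻¹ = kg⁻¹·m⁻²·s³·A².
kg⁻¹·m⁻²·s³·A² is the base-SI form of the siemens.

S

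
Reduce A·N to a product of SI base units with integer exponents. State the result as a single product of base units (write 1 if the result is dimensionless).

kg·m·s⁻²·A

N = kg·m·s⁻².
Combining: A·N = A · (kg·m·s⁻²) = kg·m·s⁻²·A.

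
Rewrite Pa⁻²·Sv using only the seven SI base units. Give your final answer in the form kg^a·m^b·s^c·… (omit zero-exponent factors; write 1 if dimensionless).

kg⁻²·m⁴·s²

Pa = N/m² (pressure = force per area),
    = kg·m⁻¹·s⁻².
So Pa⁻² = kg⁻²·m²·s⁴.
Sv = J/kg (equivalent dose = energy per mass),
    = m²·s⁻².
Combining: Pa⁻²·Sv = (kg⁻²·m²·s⁴) · (m²·s⁻²) = kg⁻²·m⁴·s².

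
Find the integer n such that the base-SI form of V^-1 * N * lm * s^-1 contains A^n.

V = W/A (potential = power per current),
    = kg·m²·s⁻³·A⁻¹.
So V⁻¹ = kg⁻¹·m⁻²·s³·A.
N = kg·m/s² = kg·m·s⁻² (force = mass × acceleration).
lm = cd·sr = cd (luminous flux; sr is dimensionless).
Combining: V⁻¹·N·lm·s⁻¹ = (kg⁻¹·m⁻²·s³·A) · (kg·m·s⁻²) · cd · s⁻¹ = m⁻¹·A·cd.
The exponent of A is 1.

1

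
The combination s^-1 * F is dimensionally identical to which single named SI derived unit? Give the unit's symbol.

F = kg⁻¹·m⁻²·s⁴·A².
Combining: s⁻¹·F = s⁻¹ · (kg⁻¹·m⁻²·s⁴·A²) = kg⁻¹·m⁻²·s³·A².
kg⁻¹·m⁻²·s³·A² is the base-SI form of the siemens.

S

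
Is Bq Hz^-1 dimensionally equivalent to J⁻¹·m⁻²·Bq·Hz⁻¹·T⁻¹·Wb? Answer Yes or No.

No

Left side:
  Bq = 1/s = s⁻¹ (activity is decays per second).
  Hz = 1/s = s⁻¹ (frequency is cycles per second).
  So Hz⁻¹ = s.
  Combining: Bq·Hz⁻¹ = s⁻¹ · s = 1.
Right side:
  J = N·m (work = force × distance),
      = kg·m²·s⁻².
  So J⁻¹ = kg⁻¹·m⁻²·s².
  Bq = 1/s = s⁻¹ (activity is decays per second).
  Hz = 1/s = s⁻¹ (frequency is cycles per second).
  So Hz⁻¹ = s.
  T = Wb/m² (flux density = flux per area),
      = kg·s⁻²·A⁻¹.
  So T⁻¹ = kg⁻¹·s²·A.
  Wb = V·s (flux: a volt is a weber per second),
      = kg·m²·s⁻²·A⁻¹.
  Combining: J⁻¹·m⁻²·Bq·Hz⁻¹·T⁻¹·Wb = (kg⁻¹·m⁻²·s²) · m⁻² · s⁻¹ · s · (kg⁻¹·s²·A) · (kg·m²·s⁻²·A⁻¹) = kg⁻¹·m⁻²·s².
Left is 1; right is kg⁻¹·m⁻²·s² — different.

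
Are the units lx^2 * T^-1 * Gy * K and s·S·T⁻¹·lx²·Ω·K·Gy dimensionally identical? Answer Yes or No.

No

Left side:
  lx = lm/m² (illuminance = luminous flux per area),
      = m⁻²·cd.
  So lx² = m⁻⁴·cd².
  T = Wb/m² (flux density = flux per area),
      = kg·s⁻²·A⁻¹.
  So T⁻¹ = kg⁻¹·s²·A.
  Gy = J/kg (absorbed dose = energy per mass),
      = m²·s⁻².
  Combining: lx²·T⁻¹·Gy·K = (m⁻⁴·cd²) · (kg⁻¹·s²·A) · (m²·s⁻²) · K = kg⁻¹·m⁻²·A·K·cd².
Right side:
  S = 1/Ω (conductance is reciprocal resistance),
      = kg⁻¹·m⁻²·s³·A².
  T = Wb/m² (flux density = flux per area),
      = kg·s⁻²·A⁻¹.
  So T⁻¹ = kg⁻¹·s²·A.
  lx = lm/m² (illuminance = luminous flux per area),
      = m⁻²·cd.
  So lx² = m⁻⁴·cd².
  Ω = V/A (resistance = voltage per current),
      = kg·m²·s⁻³·A⁻².
  Gy = J/kg (absorbed dose = energy per mass),
      = m²·s⁻².
  Combining: s·S·T⁻¹·lx²·Ω·K·Gy = s · (kg⁻¹·m⁻²·s³·A²) · (kg⁻¹·s²·A) · (m⁻⁴·cd²) · (kg·m²·s⁻³·A⁻²) · K · (m²·s⁻²) = kg⁻¹·m⁻²·s·A·K·cd².
Left is kg⁻¹·m⁻²·A·K·cd²; right is kg⁻¹·m⁻²·s·A·K·cd² — different.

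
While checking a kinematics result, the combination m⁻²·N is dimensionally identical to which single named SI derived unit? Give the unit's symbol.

N = kg·m·s⁻².
Combining: m⁻²·N = m⁻² · (kg·m·s⁻²) = kg·m⁻¹·s⁻².
kg·m⁻¹·s⁻² is the base-SI form of the pascal.

Pa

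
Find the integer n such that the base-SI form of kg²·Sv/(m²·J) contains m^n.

-2

Sv = m²·s⁻².
J = kg·m²·s⁻².
So J⁻¹ = kg⁻¹·m⁻²·s².
Combining: m⁻²·kg²·Sv·J⁻¹ = m⁻² · kg² · (m²·s⁻²) · (kg⁻¹·m⁻²·s²) = kg·m⁻².
The exponent of m is -2.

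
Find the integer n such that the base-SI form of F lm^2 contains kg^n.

F = C/V (capacitance = charge per voltage),
    = A·s/(kg·m²·s⁻³·A⁻¹) (substituting C and V),
    = kg⁻¹·m⁻²·s⁴·A².
lm = cd·sr = cd (luminous flux; sr is dimensionless).
So lm² = cd².
Combining: F·lm² = (kg⁻¹·m⁻²·s⁴·A²) · cd² = kg⁻¹·m⁻²·s⁴·A²·cd².
The exponent of kg is -1.

-1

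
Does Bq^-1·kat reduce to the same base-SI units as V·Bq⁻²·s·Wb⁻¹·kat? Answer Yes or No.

No

Left side:
  Bq = s⁻¹.
  So Bq⁻¹ = s.
  kat = s⁻¹·mol.
  Combining: Bq⁻¹·kat = s · (s⁻¹·mol) = mol.
Right side:
  V = W/A (potential = power per current),
      = kg·m²·s⁻³·A⁻¹.
  Bq = 1/s = s⁻¹ (activity is decays per second).
  So Bq⁻² = s².
  Wb = V·s (flux: a volt is a weber per second),
      = kg·m²·s⁻²·A⁻¹.
  So Wb⁻¹ = kg⁻¹·m⁻²·s²·A.
  kat = mol/s = s⁻¹·mol (catalytic activity).
  Combining: V·Bq⁻²·s·Wb⁻¹·kat = (kg·m²·s⁻³·A⁻¹) · s² · s · (kg⁻¹·m⁻²·s²·A) · (s⁻¹·mol) = s·mol.
Left is mol; right is s·mol — different.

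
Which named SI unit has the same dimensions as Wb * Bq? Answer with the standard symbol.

V

Wb = V·s (flux: a volt is a weber per second),
    = kg·m²·s⁻²·A⁻¹.
Bq = 1/s = s⁻¹ (activity is decays per second).
Combining: Wb·Bq = (kg·m²·s⁻²·A⁻¹) · s⁻¹ = kg·m²·s⁻³·A⁻¹.
kg·m²·s⁻³·A⁻¹ is the base-SI form of the volt.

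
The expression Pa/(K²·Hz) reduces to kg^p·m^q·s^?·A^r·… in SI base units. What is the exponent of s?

Pa = N/m² (pressure = force per area),
    = kg·m⁻¹·s⁻².
Hz = 1/s = s⁻¹ (frequency is cycles per second).
So Hz⁻¹ = s.
Combining: K⁻²·Pa·Hz⁻¹ = K⁻² · (kg·m⁻¹·s⁻²) · s = kg·m⁻¹·s⁻¹·K⁻².
The exponent of s is -1.

-1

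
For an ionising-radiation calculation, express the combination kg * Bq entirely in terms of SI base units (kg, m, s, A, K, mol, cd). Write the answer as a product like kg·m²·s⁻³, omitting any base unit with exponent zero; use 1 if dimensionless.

kg·s⁻¹

Bq = 1/s = s⁻¹ (activity is decays per second).
Combining: kg·Bq = kg · s⁻¹ = kg·s⁻¹.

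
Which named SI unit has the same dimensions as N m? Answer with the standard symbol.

J

N = kg·m·s⁻².
Combining: N·m = (kg·m·s⁻²) · m = kg·m²·s⁻².
kg·m²·s⁻² is the base-SI form of the joule.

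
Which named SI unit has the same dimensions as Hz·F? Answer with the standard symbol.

Hz = 1/s = s⁻¹ (frequency is cycles per second).
F = C/V (capacitance = charge per voltage),
    = A·s/(kg·m²·s⁻³·A⁻¹) (substituting C and V),
    = kg⁻¹·m⁻²·s⁴·A².
Combining: Hz·F = s⁻¹ · (kg⁻¹·m⁻²·s⁴·A²) = kg⁻¹·m⁻²·s³·A².
kg⁻¹·m⁻²·s³·A² is the base-SI form of the siemens.

S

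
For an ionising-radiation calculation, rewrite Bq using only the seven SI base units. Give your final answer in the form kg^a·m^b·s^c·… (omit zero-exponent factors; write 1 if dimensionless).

Bq = 1/s = s⁻¹ (activity is decays per second).

s⁻¹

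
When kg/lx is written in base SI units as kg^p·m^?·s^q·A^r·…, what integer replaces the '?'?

lx = m⁻²·cd.
So lx⁻¹ = m²·cd⁻¹.
Combining: kg·lx⁻¹ = kg · (m²·cd⁻¹) = kg·m²·cd⁻¹.
The exponent of m is 2.

2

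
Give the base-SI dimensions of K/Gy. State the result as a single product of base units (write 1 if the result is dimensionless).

m⁻²·s²·K

Gy = m²·s⁻².
So Gy⁻¹ = m⁻²·s².
Combining: Gy⁻¹·K = (m⁻²·s²) · K = m⁻²·s²·K.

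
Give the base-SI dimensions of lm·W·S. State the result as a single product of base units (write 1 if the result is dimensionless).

A²·cd

lm = cd.
W = kg·m²·s⁻³.
S = kg⁻¹·m⁻²·s³·A².
Combining: lm·W·S = cd · (kg·m²·s⁻³) · (kg⁻¹·m⁻²·s³·A²) = A²·cd.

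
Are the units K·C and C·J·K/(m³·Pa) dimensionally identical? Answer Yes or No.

Yes

Left side:
  C = A·s = s·A (charge = current × time).
  Combining: K·C = K · (s·A) = s·A·K.
Right side:
  C = A·s = s·A (charge = current × time).
  J = N·m (work = force × distance),
      = kg·m²·s⁻².
  Pa = N/m² (pressure = force per area),
      = kg·m⁻¹·s⁻².
  So Pa⁻¹ = kg⁻¹·m·s².
  Combining: C·m⁻³·J·K·Pa⁻¹ = (s·A) · m⁻³ · (kg·m²·s⁻²) · K · (kg⁻¹·m·s²) = s·A·K.
Both reduce to s·A·K.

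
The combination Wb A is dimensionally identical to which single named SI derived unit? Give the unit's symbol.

J

Wb = V·s (flux: a volt is a weber per second),
    = kg·m²·s⁻²·A⁻¹.
Combining: Wb·A = (kg·m²·s⁻²·A⁻¹) · A = kg·m²·s⁻².
kg·m²·s⁻² is the base-SI form of the joule.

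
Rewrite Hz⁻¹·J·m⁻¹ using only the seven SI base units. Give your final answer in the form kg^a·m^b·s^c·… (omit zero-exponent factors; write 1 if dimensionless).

kg·m·s⁻¹

Hz = 1/s = s⁻¹ (frequency is cycles per second).
So Hz⁻¹ = s.
J = N·m (work = force × distance),
    = kg·m²·s⁻².
Combining: Hz⁻¹·J·m⁻¹ = s · (kg·m²·s⁻²) · m⁻¹ = kg·m·s⁻¹.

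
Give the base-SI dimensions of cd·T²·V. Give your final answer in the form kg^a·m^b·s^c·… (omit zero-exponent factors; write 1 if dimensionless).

kg³·m²·s⁻⁷·A⁻³·cd

T = Wb/m² (flux density = flux per area),
    = kg·s⁻²·A⁻¹.
So T² = kg²·s⁻⁴·A⁻².
V = W/A (potential = power per current),
    = kg·m²·s⁻³·A⁻¹.
Combining: cd·T²·V = cd · (kg²·s⁻⁴·A⁻²) · (kg·m²·s⁻³·A⁻¹) = kg³·m²·s⁻⁷·A⁻³·cd.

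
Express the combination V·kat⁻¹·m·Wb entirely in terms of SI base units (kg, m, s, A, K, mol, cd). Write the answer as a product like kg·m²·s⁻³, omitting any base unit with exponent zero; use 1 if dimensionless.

V = kg·m²·s⁻³·A⁻¹.
kat = s⁻¹·mol.
So kat⁻¹ = s·mol⁻¹.
Wb = kg·m²·s⁻²·A⁻¹.
Combining: V·kat⁻¹·m·Wb = (kg·m²·s⁻³·A⁻¹) · (s·mol⁻¹) · m · (kg·m²·s⁻²·A⁻¹) = kg²·m⁵·s⁻⁴·A⁻²·mol⁻¹.

kg²·m⁵·s⁻⁴·A⁻²·mol⁻¹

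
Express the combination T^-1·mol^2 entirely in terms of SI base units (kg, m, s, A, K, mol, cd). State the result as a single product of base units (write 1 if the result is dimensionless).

T = Wb/m² (flux density = flux per area),
    = kg·s⁻²·A⁻¹.
So T⁻¹ = kg⁻¹·s²·A.
Combining: T⁻¹·mol² = (kg⁻¹·s²·A) · mol² = kg⁻¹·s²·A·mol².

kg⁻¹·s²·A·mol²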